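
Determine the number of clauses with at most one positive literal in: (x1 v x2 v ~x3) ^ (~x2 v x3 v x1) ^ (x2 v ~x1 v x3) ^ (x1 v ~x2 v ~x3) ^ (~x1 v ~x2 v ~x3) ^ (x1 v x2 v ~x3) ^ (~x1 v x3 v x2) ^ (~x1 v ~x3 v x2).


A Horn clause has at most one positive literal.
Clause 1: 2 positive lit(s) -> not Horn
Clause 2: 2 positive lit(s) -> not Horn
Clause 3: 2 positive lit(s) -> not Horn
Clause 4: 1 positive lit(s) -> Horn
Clause 5: 0 positive lit(s) -> Horn
Clause 6: 2 positive lit(s) -> not Horn
Clause 7: 2 positive lit(s) -> not Horn
Clause 8: 1 positive lit(s) -> Horn
Total Horn clauses = 3.

3


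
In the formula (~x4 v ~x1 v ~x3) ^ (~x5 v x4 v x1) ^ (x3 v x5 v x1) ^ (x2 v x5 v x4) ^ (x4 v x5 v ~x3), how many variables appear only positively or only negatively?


A pure literal appears in only one polarity across all clauses.
Pure literals: x2 (positive only).
Count = 1.

1


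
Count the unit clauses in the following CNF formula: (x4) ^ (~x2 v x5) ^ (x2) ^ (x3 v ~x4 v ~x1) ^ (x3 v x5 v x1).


A unit clause contains exactly one literal.
Unit clauses found: (x4), (x2).
Count = 2.

2


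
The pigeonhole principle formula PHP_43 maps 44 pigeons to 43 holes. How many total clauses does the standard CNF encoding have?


The PHP encoding has two parts:
1) At-least-one-hole clauses: 44 (one per pigeon, each with 43 literals).
2) At-most-one-pigeon-per-hole clauses: 43 holes * C(44,2) = 43 * 946 = 40678.
Total clauses = 44 + 40678 = 40722.

40722


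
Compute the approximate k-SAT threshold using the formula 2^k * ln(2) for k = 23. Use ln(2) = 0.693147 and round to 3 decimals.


Using the asymptotic formula: threshold ~ 2^k * ln(2).
2^23 = 8388608.
8388608 * 0.693147 = 5814538.469.

5814538.469


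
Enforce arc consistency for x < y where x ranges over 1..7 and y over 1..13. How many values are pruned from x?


For the constraint x < y, x needs a supporting value in y's domain.
x can be at most 12 (one less than y's maximum).
Valid x values from domain: 7 out of 7.
Pruned = 7 - 7 = 0.

0


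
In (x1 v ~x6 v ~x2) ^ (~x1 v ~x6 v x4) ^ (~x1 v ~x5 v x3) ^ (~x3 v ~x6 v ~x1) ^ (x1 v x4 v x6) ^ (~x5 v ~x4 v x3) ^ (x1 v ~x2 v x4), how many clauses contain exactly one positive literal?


A definite clause has exactly one positive literal.
Clause 1: 1 positive -> definite
Clause 2: 1 positive -> definite
Clause 3: 1 positive -> definite
Clause 4: 0 positive -> not definite
Clause 5: 3 positive -> not definite
Clause 6: 1 positive -> definite
Clause 7: 2 positive -> not definite
Definite clause count = 4.

4


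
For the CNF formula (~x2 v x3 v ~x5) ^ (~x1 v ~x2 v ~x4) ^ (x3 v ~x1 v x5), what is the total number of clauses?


Each group enclosed in parentheses joined by ^ is one clause.
Counting the conjuncts: 3 clauses.

3


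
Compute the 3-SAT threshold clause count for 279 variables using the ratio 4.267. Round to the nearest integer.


The 3-SAT phase transition occurs at approximately 4.267 clauses per variable.
m = 4.267 * 279 = 1190.493.
Rounded to nearest integer: 1190.

1190


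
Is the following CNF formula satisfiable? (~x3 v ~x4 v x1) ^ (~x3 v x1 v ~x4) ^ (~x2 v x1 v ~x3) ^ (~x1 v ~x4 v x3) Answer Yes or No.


Check all 16 possible truth assignments.
Number of satisfying assignments found: 11.
The formula is satisfiable.

Yes


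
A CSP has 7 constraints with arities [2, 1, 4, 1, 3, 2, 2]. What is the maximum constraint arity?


The arities are: 2, 1, 4, 1, 3, 2, 2.
Scan for the maximum value.
Maximum arity = 4.

4


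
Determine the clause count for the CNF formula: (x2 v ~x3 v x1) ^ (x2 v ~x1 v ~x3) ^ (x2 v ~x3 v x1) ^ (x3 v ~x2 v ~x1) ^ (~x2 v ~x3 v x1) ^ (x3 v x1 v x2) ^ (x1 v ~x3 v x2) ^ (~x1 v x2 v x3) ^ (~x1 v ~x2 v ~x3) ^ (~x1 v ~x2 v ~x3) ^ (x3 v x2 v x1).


Each group enclosed in parentheses joined by ^ is one clause.
Counting the conjuncts: 11 clauses.

11


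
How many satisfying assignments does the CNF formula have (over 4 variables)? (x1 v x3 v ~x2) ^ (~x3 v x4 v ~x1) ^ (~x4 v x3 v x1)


Enumerate all 16 truth assignments over 4 variables.
Test each against every clause.
Satisfying assignments found: 11.

11


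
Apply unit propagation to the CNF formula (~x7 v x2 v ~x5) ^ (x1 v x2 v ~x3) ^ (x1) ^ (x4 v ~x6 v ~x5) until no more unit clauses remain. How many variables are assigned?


Unit propagation repeatedly assigns the literal in any unit clause, then simplifies.
Assignments in order: x1 = T.
No further unit clauses remain.
Total variables assigned = 1.

1


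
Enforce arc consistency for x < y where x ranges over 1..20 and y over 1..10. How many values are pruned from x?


For the constraint x < y, x needs a supporting value in y's domain.
x can be at most 9 (one less than y's maximum).
Valid x values from domain: 9 out of 20.
Pruned = 20 - 9 = 11.

11


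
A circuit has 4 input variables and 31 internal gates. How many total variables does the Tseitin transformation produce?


The Tseitin transformation introduces one auxiliary variable per gate.
Total variables = inputs + gates = 4 + 31 = 35.

35


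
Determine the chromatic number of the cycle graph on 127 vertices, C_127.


An odd cycle cannot be 2-colored: alternating two colors around the cycle returns to the start with a conflict.
Since 127 is odd, three colors are required (and three suffice).
Chromatic number = 3.

3


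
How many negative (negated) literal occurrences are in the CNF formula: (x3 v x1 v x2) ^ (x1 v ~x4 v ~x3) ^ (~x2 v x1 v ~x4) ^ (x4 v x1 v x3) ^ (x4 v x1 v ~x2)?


Scan each clause for negated literals.
Clause 1: 0 negative; Clause 2: 2 negative; Clause 3: 2 negative; Clause 4: 0 negative; Clause 5: 1 negative.
Total negative literal occurrences = 5.

5


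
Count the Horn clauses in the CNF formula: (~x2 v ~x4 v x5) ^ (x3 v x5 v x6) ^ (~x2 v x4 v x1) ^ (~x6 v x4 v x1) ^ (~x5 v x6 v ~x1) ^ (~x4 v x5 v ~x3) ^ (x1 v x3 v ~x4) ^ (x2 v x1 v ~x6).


A Horn clause has at most one positive literal.
Clause 1: 1 positive lit(s) -> Horn
Clause 2: 3 positive lit(s) -> not Horn
Clause 3: 2 positive lit(s) -> not Horn
Clause 4: 2 positive lit(s) -> not Horn
Clause 5: 1 positive lit(s) -> Horn
Clause 6: 1 positive lit(s) -> Horn
Clause 7: 2 positive lit(s) -> not Horn
Clause 8: 2 positive lit(s) -> not Horn
Total Horn clauses = 3.

3


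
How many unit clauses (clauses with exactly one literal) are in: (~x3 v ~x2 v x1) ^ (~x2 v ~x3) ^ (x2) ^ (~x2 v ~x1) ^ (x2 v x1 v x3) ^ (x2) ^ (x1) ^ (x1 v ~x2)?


A unit clause contains exactly one literal.
Unit clauses found: (x2), (x2), (x1).
Count = 3.

3


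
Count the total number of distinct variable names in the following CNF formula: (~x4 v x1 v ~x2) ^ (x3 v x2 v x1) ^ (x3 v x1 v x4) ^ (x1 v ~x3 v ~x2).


Identify each distinct variable in the formula.
Variables found: x1, x2, x3, x4.
Total distinct variables = 4.

4


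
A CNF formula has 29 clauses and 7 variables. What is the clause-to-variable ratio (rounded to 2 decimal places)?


Clause-to-variable ratio = clauses / variables.
29 / 7 = 4.14.

4.14


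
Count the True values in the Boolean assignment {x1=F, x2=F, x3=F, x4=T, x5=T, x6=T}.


The weight is the number of variables assigned True.
True variables: x4, x5, x6.
Weight = 3.

3


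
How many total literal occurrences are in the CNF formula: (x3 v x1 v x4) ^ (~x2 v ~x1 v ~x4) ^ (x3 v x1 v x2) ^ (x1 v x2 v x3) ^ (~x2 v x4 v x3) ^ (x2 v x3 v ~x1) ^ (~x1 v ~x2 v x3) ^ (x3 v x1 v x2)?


Clause lengths: 3, 3, 3, 3, 3, 3, 3, 3.
Sum = 3 + 3 + 3 + 3 + 3 + 3 + 3 + 3 = 24.

24


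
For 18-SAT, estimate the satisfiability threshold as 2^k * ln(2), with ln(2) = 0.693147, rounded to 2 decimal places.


Using the asymptotic formula: threshold ~ 2^k * ln(2).
2^18 = 262144.
262144 * 0.693147 = 181704.33.

181704.33


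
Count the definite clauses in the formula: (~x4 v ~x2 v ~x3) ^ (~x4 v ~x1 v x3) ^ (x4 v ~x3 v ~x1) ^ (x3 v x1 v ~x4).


A definite clause has exactly one positive literal.
Clause 1: 0 positive -> not definite
Clause 2: 1 positive -> definite
Clause 3: 1 positive -> definite
Clause 4: 2 positive -> not definite
Definite clause count = 2.

2


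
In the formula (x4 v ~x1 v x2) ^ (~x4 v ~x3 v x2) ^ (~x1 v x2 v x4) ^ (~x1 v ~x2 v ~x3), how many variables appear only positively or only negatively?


A pure literal appears in only one polarity across all clauses.
Pure literals: x1 (negative only), x3 (negative only).
Count = 2.

2


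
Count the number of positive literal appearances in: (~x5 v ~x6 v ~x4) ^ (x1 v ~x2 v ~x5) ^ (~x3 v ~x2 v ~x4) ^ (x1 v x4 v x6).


Scan each clause for unnegated literals.
Clause 1: 0 positive; Clause 2: 1 positive; Clause 3: 0 positive; Clause 4: 3 positive.
Total positive literal occurrences = 4.

4


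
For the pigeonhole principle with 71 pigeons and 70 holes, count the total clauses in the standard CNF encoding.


The PHP encoding has two parts:
1) At-least-one-hole clauses: 71 (one per pigeon, each with 70 literals).
2) At-most-one-pigeon-per-hole clauses: 70 holes * C(71,2) = 70 * 2485 = 173950.
Total clauses = 71 + 173950 = 174021.

174021


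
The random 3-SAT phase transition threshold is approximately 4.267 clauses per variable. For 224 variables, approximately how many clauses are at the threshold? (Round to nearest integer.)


The 3-SAT phase transition occurs at approximately 4.267 clauses per variable.
m = 4.267 * 224 = 955.808.
Rounded to nearest integer: 956.

956


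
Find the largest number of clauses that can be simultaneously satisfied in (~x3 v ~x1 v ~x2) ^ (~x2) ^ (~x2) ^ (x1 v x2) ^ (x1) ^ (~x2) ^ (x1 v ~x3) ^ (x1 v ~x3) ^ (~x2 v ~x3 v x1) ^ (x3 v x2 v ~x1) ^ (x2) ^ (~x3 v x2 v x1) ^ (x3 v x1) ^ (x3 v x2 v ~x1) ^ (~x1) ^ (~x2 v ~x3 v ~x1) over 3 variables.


Enumerate all 8 truth assignments.
For each, count how many of the 16 clauses are satisfied.
The formula is not fully satisfiable, so the maximum is below 16.
Maximum simultaneously satisfiable clauses = 14.

14


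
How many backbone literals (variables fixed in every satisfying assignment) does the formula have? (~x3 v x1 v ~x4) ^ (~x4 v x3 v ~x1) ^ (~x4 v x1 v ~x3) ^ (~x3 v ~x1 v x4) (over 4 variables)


Find all satisfying assignments: 10 model(s).
Check which variables have the same value in every model.
No variable is fixed across all models.
Backbone size = 0.

0


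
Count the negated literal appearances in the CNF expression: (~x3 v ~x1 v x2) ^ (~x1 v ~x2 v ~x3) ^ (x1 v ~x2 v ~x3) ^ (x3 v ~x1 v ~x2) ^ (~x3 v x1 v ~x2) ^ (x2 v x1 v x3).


Scan each clause for negated literals.
Clause 1: 2 negative; Clause 2: 3 negative; Clause 3: 2 negative; Clause 4: 2 negative; Clause 5: 2 negative; Clause 6: 0 negative.
Total negative literal occurrences = 11.

11


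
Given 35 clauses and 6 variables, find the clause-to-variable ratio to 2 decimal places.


Clause-to-variable ratio = clauses / variables.
35 / 6 = 5.83.

5.83


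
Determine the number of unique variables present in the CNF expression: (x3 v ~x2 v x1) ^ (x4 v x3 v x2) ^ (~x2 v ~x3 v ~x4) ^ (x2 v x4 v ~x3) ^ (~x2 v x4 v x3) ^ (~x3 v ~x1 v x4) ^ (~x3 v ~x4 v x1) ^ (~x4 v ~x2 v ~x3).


Identify each distinct variable in the formula.
Variables found: x1, x2, x3, x4.
Total distinct variables = 4.

4


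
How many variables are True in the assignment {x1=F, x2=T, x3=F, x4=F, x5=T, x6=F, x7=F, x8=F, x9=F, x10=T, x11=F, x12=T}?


The weight is the number of variables assigned True.
True variables: x2, x5, x10, x12.
Weight = 4.

4


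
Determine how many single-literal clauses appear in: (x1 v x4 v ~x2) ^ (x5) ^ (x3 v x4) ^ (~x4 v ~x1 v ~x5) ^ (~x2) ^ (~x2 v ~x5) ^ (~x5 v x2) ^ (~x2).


A unit clause contains exactly one literal.
Unit clauses found: (x5), (~x2), (~x2).
Count = 3.

3


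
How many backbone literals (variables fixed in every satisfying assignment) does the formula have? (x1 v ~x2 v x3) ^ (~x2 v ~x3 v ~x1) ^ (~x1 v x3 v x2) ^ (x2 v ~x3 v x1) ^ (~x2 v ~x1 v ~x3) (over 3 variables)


Find all satisfying assignments: 4 model(s).
Check which variables have the same value in every model.
No variable is fixed across all models.
Backbone size = 0.

0


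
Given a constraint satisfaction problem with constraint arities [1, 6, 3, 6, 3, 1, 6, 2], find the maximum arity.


The arities are: 1, 6, 3, 6, 3, 1, 6, 2.
Scan for the maximum value.
Maximum arity = 6.

6


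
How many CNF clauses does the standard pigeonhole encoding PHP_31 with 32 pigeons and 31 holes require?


The PHP encoding has two parts:
1) At-least-one-hole clauses: 32 (one per pigeon, each with 31 literals).
2) At-most-one-pigeon-per-hole clauses: 31 holes * C(32,2) = 31 * 496 = 15376.
Total clauses = 32 + 15376 = 15408.

15408


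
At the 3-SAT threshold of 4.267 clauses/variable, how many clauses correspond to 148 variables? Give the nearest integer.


The 3-SAT phase transition occurs at approximately 4.267 clauses per variable.
m = 4.267 * 148 = 631.516.
Rounded to nearest integer: 632.

632


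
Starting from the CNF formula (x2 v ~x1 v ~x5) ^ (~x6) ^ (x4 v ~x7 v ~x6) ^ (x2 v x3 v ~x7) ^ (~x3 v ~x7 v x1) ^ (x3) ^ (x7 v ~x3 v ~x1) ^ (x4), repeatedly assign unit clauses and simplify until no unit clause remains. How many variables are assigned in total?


Unit propagation repeatedly assigns the literal in any unit clause, then simplifies.
Assignments in order: x6 = F, x3 = T, x4 = T.
No further unit clauses remain.
Total variables assigned = 3.

3


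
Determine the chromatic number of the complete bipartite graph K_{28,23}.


K_{28,23} is bipartite by definition: the two parts are independent sets, with every edge crossing between them.
Color all vertices in one part with color 1 and all vertices in the other part with color 2.
Since the graph has at least one edge, one color does not suffice.
Chromatic number = 2.

2


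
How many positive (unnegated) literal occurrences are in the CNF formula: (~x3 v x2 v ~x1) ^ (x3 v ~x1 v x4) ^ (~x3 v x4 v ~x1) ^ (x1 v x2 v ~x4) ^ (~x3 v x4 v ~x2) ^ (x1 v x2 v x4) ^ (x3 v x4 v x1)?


Scan each clause for unnegated literals.
Clause 1: 1 positive; Clause 2: 2 positive; Clause 3: 1 positive; Clause 4: 2 positive; Clause 5: 1 positive; Clause 6: 3 positive; Clause 7: 3 positive.
Total positive literal occurrences = 13.

13


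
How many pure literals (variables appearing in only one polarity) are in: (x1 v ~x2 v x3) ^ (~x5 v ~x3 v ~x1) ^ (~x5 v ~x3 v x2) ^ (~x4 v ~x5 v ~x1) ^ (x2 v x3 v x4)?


A pure literal appears in only one polarity across all clauses.
Pure literals: x5 (negative only).
Count = 1.

1


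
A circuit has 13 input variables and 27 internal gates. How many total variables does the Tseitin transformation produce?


The Tseitin transformation introduces one auxiliary variable per gate.
Total variables = inputs + gates = 13 + 27 = 40.

40


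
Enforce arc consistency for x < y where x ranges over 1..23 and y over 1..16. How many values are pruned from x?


For the constraint x < y, x needs a supporting value in y's domain.
x can be at most 15 (one less than y's maximum).
Valid x values from domain: 15 out of 23.
Pruned = 23 - 15 = 8.

8


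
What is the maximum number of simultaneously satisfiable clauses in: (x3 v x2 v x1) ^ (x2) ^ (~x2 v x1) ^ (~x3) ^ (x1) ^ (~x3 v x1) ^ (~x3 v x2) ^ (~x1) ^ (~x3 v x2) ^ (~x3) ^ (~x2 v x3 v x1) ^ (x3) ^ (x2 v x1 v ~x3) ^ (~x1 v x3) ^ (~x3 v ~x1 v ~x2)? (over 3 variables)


Enumerate all 8 truth assignments.
For each, count how many of the 15 clauses are satisfied.
The formula is not fully satisfiable, so the maximum is below 15.
Maximum simultaneously satisfiable clauses = 12.

12


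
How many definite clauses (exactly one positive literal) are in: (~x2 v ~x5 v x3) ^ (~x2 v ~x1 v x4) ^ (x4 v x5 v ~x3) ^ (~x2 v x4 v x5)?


A definite clause has exactly one positive literal.
Clause 1: 1 positive -> definite
Clause 2: 1 positive -> definite
Clause 3: 2 positive -> not definite
Clause 4: 2 positive -> not definite
Definite clause count = 2.

2


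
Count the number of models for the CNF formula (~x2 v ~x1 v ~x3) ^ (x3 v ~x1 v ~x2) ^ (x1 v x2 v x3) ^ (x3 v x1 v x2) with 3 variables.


Enumerate all 8 truth assignments over 3 variables.
Test each against every clause.
Satisfying assignments found: 5.

5


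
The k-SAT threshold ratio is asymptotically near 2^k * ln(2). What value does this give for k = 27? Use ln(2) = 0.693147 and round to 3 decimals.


Using the asymptotic formula: threshold ~ 2^k * ln(2).
2^27 = 134217728.
134217728 * 0.693147 = 93032615.51.

93032615.51


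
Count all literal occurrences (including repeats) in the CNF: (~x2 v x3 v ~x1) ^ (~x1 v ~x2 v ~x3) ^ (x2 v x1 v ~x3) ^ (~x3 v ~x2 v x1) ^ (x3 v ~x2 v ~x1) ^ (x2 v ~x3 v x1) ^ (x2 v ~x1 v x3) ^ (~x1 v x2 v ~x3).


Clause lengths: 3, 3, 3, 3, 3, 3, 3, 3.
Sum = 3 + 3 + 3 + 3 + 3 + 3 + 3 + 3 = 24.

24


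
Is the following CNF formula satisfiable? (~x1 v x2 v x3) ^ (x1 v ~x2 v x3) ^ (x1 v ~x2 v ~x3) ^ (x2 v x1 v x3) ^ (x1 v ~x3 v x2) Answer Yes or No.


Check all 8 possible truth assignments.
Number of satisfying assignments found: 3.
The formula is satisfiable.

Yes


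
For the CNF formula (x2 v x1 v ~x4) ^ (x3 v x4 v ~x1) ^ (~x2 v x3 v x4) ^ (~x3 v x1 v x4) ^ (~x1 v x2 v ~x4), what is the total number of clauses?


Each group enclosed in parentheses joined by ^ is one clause.
Counting the conjuncts: 5 clauses.

5


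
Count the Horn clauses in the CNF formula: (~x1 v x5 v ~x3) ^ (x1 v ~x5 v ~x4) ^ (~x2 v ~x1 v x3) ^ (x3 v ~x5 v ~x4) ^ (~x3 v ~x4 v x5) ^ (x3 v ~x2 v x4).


A Horn clause has at most one positive literal.
Clause 1: 1 positive lit(s) -> Horn
Clause 2: 1 positive lit(s) -> Horn
Clause 3: 1 positive lit(s) -> Horn
Clause 4: 1 positive lit(s) -> Horn
Clause 5: 1 positive lit(s) -> Horn
Clause 6: 2 positive lit(s) -> not Horn
Total Horn clauses = 5.

5


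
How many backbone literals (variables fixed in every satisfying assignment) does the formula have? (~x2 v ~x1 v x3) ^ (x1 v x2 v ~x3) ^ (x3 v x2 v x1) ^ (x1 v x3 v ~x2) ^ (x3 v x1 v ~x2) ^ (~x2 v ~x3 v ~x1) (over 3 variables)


Find all satisfying assignments: 3 model(s).
Check which variables have the same value in every model.
No variable is fixed across all models.
Backbone size = 0.

0


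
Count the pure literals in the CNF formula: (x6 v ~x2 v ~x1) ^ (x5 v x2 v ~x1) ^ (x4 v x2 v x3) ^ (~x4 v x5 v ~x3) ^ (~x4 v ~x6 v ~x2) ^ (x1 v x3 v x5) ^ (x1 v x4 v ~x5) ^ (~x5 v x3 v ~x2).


A pure literal appears in only one polarity across all clauses.
No pure literals found.
Count = 0.

0


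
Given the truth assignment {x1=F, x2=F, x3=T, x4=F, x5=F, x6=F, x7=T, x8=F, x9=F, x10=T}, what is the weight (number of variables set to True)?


The weight is the number of variables assigned True.
True variables: x3, x7, x10.
Weight = 3.

3


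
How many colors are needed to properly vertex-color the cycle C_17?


An odd cycle cannot be 2-colored: alternating two colors around the cycle returns to the start with a conflict.
Since 17 is odd, three colors are required (and three suffice).
Chromatic number = 3.

3


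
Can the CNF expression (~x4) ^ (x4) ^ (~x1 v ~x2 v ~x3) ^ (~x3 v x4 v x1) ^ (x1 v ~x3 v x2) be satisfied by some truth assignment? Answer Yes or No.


Check all 16 possible truth assignments.
Number of satisfying assignments found: 0.
The formula is unsatisfiable.

No


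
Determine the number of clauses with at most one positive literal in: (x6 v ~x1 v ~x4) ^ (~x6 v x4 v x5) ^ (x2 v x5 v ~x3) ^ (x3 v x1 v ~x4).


A Horn clause has at most one positive literal.
Clause 1: 1 positive lit(s) -> Horn
Clause 2: 2 positive lit(s) -> not Horn
Clause 3: 2 positive lit(s) -> not Horn
Clause 4: 2 positive lit(s) -> not Horn
Total Horn clauses = 1.

1


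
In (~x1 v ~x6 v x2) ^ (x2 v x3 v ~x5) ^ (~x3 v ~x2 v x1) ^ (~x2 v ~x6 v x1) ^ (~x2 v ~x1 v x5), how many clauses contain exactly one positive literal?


A definite clause has exactly one positive literal.
Clause 1: 1 positive -> definite
Clause 2: 2 positive -> not definite
Clause 3: 1 positive -> definite
Clause 4: 1 positive -> definite
Clause 5: 1 positive -> definite
Definite clause count = 4.

4


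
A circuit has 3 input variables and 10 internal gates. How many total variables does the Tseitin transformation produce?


The Tseitin transformation introduces one auxiliary variable per gate.
Total variables = inputs + gates = 3 + 10 = 13.

13


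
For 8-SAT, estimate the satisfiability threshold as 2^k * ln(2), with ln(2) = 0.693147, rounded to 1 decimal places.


Using the asymptotic formula: threshold ~ 2^k * ln(2).
2^8 = 256.
256 * 0.693147 = 177.4.

177.4


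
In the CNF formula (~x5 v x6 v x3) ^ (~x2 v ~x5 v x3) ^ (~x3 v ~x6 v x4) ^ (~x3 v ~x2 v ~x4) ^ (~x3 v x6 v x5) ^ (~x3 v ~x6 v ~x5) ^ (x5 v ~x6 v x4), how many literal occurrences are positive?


Scan each clause for unnegated literals.
Clause 1: 2 positive; Clause 2: 1 positive; Clause 3: 1 positive; Clause 4: 0 positive; Clause 5: 2 positive; Clause 6: 0 positive; Clause 7: 2 positive.
Total positive literal occurrences = 8.

8


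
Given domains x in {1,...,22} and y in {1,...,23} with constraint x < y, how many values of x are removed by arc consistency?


For the constraint x < y, x needs a supporting value in y's domain.
x can be at most 22 (one less than y's maximum).
Valid x values from domain: 22 out of 22.
Pruned = 22 - 22 = 0.

0


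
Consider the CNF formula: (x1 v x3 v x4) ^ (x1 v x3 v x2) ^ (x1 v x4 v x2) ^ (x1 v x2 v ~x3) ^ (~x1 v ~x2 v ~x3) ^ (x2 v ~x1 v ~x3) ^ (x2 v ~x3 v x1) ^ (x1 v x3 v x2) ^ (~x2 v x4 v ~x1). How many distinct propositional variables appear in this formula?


Identify each distinct variable in the formula.
Variables found: x1, x2, x3, x4.
Total distinct variables = 4.

4


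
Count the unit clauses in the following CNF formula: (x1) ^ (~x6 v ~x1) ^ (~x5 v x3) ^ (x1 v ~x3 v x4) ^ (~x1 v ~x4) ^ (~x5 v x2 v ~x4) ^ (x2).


A unit clause contains exactly one literal.
Unit clauses found: (x1), (x2).
Count = 2.

2


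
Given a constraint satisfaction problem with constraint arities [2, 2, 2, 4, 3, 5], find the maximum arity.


The arities are: 2, 2, 2, 4, 3, 5.
Scan for the maximum value.
Maximum arity = 5.

5


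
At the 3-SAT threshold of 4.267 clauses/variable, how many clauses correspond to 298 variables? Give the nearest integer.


The 3-SAT phase transition occurs at approximately 4.267 clauses per variable.
m = 4.267 * 298 = 1271.566.
Rounded to nearest integer: 1272.

1272


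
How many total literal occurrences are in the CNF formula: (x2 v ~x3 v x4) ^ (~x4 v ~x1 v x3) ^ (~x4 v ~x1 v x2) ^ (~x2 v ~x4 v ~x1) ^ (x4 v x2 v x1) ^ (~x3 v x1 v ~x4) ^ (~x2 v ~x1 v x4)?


Clause lengths: 3, 3, 3, 3, 3, 3, 3.
Sum = 3 + 3 + 3 + 3 + 3 + 3 + 3 = 21.

21


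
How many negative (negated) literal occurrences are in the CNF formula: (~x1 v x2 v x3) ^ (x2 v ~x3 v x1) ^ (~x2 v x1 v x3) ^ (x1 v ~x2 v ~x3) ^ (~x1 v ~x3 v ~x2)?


Scan each clause for negated literals.
Clause 1: 1 negative; Clause 2: 1 negative; Clause 3: 1 negative; Clause 4: 2 negative; Clause 5: 3 negative.
Total negative literal occurrences = 8.

8


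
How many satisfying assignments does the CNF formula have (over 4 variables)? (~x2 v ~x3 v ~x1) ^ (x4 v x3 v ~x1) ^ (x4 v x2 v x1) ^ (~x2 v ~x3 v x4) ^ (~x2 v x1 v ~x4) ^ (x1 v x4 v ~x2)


Enumerate all 16 truth assignments over 4 variables.
Test each against every clause.
Satisfying assignments found: 6.

6


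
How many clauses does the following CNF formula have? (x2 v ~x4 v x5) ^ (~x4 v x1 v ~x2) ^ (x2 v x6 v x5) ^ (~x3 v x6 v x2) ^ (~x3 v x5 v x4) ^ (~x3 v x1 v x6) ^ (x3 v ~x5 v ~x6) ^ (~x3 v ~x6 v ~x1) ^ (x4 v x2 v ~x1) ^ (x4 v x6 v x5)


Each group enclosed in parentheses joined by ^ is one clause.
Counting the conjuncts: 10 clauses.

10


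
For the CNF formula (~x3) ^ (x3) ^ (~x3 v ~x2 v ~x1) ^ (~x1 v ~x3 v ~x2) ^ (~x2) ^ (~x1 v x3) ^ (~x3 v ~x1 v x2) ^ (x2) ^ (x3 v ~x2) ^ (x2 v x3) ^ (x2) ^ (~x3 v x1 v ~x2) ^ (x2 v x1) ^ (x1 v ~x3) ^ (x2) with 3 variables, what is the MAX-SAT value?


Enumerate all 8 truth assignments.
For each, count how many of the 15 clauses are satisfied.
The formula is not fully satisfiable, so the maximum is below 15.
Maximum simultaneously satisfiable clauses = 12.

12


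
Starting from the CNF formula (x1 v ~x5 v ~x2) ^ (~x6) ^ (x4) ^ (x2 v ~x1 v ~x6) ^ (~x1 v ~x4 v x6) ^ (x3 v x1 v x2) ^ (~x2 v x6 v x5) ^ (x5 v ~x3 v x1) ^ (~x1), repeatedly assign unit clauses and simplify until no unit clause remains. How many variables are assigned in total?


Unit propagation repeatedly assigns the literal in any unit clause, then simplifies.
Assignments in order: x6 = F, x4 = T, x1 = F.
No further unit clauses remain.
Total variables assigned = 3.

3


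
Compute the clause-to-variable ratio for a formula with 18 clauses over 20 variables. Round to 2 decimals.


Clause-to-variable ratio = clauses / variables.
18 / 20 = 0.9.

0.9


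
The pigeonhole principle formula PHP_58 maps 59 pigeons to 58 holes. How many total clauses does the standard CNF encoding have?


The PHP encoding has two parts:
1) At-least-one-hole clauses: 59 (one per pigeon, each with 58 literals).
2) At-most-one-pigeon-per-hole clauses: 58 holes * C(59,2) = 58 * 1711 = 99238.
Total clauses = 59 + 99238 = 99297.

99297


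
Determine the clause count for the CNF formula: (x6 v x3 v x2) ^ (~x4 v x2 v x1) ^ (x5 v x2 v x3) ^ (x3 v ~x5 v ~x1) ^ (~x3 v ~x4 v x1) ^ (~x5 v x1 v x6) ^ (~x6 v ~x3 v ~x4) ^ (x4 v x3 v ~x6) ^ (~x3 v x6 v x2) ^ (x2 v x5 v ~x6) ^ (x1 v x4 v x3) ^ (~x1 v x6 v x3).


Each group enclosed in parentheses joined by ^ is one clause.
Counting the conjuncts: 12 clauses.

12


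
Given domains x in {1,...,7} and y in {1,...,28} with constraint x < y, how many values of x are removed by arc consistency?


For the constraint x < y, x needs a supporting value in y's domain.
x can be at most 27 (one less than y's maximum).
Valid x values from domain: 7 out of 7.
Pruned = 7 - 7 = 0.

0


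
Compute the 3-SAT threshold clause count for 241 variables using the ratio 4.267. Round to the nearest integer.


The 3-SAT phase transition occurs at approximately 4.267 clauses per variable.
m = 4.267 * 241 = 1028.347.
Rounded to nearest integer: 1028.

1028


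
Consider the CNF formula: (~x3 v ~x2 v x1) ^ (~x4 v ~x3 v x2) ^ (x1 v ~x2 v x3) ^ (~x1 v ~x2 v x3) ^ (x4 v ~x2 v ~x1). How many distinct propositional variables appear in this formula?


Identify each distinct variable in the formula.
Variables found: x1, x2, x3, x4.
Total distinct variables = 4.

4


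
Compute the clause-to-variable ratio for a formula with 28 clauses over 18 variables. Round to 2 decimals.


Clause-to-variable ratio = clauses / variables.
28 / 18 = 1.56.

1.56


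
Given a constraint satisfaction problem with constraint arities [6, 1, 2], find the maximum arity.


The arities are: 6, 1, 2.
Scan for the maximum value.
Maximum arity = 6.

6


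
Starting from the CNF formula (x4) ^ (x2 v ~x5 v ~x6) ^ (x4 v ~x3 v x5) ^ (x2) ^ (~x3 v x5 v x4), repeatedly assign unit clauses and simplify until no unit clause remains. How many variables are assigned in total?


Unit propagation repeatedly assigns the literal in any unit clause, then simplifies.
Assignments in order: x4 = T, x2 = T.
No further unit clauses remain.
Total variables assigned = 2.

2


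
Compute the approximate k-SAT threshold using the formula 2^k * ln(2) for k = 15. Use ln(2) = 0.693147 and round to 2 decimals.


Using the asymptotic formula: threshold ~ 2^k * ln(2).
2^15 = 32768.
32768 * 0.693147 = 22713.04.

22713.04


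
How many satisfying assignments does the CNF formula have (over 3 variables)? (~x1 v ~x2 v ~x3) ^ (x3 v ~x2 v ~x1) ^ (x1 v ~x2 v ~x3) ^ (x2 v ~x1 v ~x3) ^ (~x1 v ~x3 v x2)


Enumerate all 8 truth assignments over 3 variables.
Test each against every clause.
Satisfying assignments found: 4.

4


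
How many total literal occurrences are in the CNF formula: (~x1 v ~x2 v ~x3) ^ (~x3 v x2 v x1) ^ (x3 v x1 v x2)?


Clause lengths: 3, 3, 3.
Sum = 3 + 3 + 3 = 9.

9


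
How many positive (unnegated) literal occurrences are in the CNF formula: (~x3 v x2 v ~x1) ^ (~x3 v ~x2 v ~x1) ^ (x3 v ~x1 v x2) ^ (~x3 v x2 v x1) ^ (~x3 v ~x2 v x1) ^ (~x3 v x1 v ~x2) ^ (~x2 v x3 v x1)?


Scan each clause for unnegated literals.
Clause 1: 1 positive; Clause 2: 0 positive; Clause 3: 2 positive; Clause 4: 2 positive; Clause 5: 1 positive; Clause 6: 1 positive; Clause 7: 2 positive.
Total positive literal occurrences = 9.

9


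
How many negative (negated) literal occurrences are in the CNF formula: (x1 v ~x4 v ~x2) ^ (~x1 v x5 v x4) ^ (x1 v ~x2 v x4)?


Scan each clause for negated literals.
Clause 1: 2 negative; Clause 2: 1 negative; Clause 3: 1 negative.
Total negative literal occurrences = 4.

4


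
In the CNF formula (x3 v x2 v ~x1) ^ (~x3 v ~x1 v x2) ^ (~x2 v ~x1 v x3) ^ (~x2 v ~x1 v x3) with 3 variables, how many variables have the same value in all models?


Find all satisfying assignments: 5 model(s).
Check which variables have the same value in every model.
No variable is fixed across all models.
Backbone size = 0.

0


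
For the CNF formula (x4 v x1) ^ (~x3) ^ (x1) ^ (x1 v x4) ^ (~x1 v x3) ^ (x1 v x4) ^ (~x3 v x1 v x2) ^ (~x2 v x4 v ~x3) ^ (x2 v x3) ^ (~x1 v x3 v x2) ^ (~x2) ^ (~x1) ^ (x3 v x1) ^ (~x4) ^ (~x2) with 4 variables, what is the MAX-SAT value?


Enumerate all 16 truth assignments.
For each, count how many of the 15 clauses are satisfied.
The formula is not fully satisfiable, so the maximum is below 15.
Maximum simultaneously satisfiable clauses = 13.

13


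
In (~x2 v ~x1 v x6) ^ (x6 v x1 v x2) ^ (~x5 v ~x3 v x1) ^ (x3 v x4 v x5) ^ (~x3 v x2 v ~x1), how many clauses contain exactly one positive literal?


A definite clause has exactly one positive literal.
Clause 1: 1 positive -> definite
Clause 2: 3 positive -> not definite
Clause 3: 1 positive -> definite
Clause 4: 3 positive -> not definite
Clause 5: 1 positive -> definite
Definite clause count = 3.

3


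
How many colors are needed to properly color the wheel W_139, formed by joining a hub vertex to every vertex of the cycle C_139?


W_139 consists of the cycle C_139 together with a hub vertex adjacent to every cycle vertex.
The cycle C_139 needs 3 colors (odd cycle -> 3).
The hub is adjacent to every cycle vertex, so it must receive a new color distinct from all of them.
Chromatic number = 3 + 1 = 4.

4


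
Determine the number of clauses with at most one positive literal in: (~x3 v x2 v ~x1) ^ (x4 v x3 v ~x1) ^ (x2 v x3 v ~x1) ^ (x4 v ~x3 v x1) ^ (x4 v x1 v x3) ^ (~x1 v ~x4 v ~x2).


A Horn clause has at most one positive literal.
Clause 1: 1 positive lit(s) -> Horn
Clause 2: 2 positive lit(s) -> not Horn
Clause 3: 2 positive lit(s) -> not Horn
Clause 4: 2 positive lit(s) -> not Horn
Clause 5: 3 positive lit(s) -> not Horn
Clause 6: 0 positive lit(s) -> Horn
Total Horn clauses = 2.

2


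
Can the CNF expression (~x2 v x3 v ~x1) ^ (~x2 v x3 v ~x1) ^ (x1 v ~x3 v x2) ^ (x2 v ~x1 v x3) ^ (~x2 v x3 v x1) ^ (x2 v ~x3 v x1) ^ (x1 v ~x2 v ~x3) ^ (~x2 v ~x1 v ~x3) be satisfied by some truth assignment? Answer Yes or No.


Check all 8 possible truth assignments.
Number of satisfying assignments found: 2.
The formula is satisfiable.

Yes


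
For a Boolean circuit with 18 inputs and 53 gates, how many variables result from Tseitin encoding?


The Tseitin transformation introduces one auxiliary variable per gate.
Total variables = inputs + gates = 18 + 53 = 71.

71


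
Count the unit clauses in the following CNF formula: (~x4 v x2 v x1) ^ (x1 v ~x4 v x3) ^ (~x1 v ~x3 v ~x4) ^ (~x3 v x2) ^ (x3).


A unit clause contains exactly one literal.
Unit clauses found: (x3).
Count = 1.

1


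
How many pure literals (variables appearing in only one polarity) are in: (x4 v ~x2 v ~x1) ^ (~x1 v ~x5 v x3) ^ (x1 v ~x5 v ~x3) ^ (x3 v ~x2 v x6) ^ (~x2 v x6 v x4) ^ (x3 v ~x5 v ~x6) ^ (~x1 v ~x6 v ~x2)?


A pure literal appears in only one polarity across all clauses.
Pure literals: x2 (negative only), x4 (positive only), x5 (negative only).
Count = 3.

3


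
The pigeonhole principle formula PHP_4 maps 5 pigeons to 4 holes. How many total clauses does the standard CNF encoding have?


The PHP encoding has two parts:
1) At-least-one-hole clauses: 5 (one per pigeon, each with 4 literals).
2) At-most-one-pigeon-per-hole clauses: 4 holes * C(5,2) = 4 * 10 = 40.
Total clauses = 5 + 40 = 45.

45


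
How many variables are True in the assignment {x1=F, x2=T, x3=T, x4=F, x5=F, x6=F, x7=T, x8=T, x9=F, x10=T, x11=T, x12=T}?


The weight is the number of variables assigned True.
True variables: x2, x3, x7, x8, x10, x11, x12.
Weight = 7.

7


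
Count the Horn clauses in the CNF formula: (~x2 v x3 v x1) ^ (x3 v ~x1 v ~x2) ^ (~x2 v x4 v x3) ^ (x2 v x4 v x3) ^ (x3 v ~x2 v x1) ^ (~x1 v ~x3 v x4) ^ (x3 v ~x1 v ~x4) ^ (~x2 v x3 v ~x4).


A Horn clause has at most one positive literal.
Clause 1: 2 positive lit(s) -> not Horn
Clause 2: 1 positive lit(s) -> Horn
Clause 3: 2 positive lit(s) -> not Horn
Clause 4: 3 positive lit(s) -> not Horn
Clause 5: 2 positive lit(s) -> not Horn
Clause 6: 1 positive lit(s) -> Horn
Clause 7: 1 positive lit(s) -> Horn
Clause 8: 1 positive lit(s) -> Horn
Total Horn clauses = 4.

4


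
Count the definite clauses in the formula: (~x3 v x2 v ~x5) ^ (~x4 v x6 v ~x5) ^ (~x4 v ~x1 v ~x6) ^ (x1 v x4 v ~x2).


A definite clause has exactly one positive literal.
Clause 1: 1 positive -> definite
Clause 2: 1 positive -> definite
Clause 3: 0 positive -> not definite
Clause 4: 2 positive -> not definite
Definite clause count = 2.

2


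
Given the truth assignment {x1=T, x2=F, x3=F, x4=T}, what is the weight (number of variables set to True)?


The weight is the number of variables assigned True.
True variables: x1, x4.
Weight = 2.

2


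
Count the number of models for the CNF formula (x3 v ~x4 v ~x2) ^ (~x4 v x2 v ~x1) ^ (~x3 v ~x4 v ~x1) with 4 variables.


Enumerate all 16 truth assignments over 4 variables.
Test each against every clause.
Satisfying assignments found: 11.

11


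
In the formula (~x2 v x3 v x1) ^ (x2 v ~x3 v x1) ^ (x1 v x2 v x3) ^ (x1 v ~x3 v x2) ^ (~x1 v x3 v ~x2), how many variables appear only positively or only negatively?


A pure literal appears in only one polarity across all clauses.
No pure literals found.
Count = 0.

0


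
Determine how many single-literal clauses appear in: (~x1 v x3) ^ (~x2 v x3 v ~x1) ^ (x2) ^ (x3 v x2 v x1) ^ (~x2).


A unit clause contains exactly one literal.
Unit clauses found: (x2), (~x2).
Count = 2.

2


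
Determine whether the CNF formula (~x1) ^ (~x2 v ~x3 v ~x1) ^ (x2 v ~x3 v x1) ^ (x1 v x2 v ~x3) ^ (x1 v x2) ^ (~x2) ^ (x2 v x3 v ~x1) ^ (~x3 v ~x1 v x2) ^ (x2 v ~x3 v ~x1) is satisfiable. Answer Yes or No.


Check all 8 possible truth assignments.
Number of satisfying assignments found: 0.
The formula is unsatisfiable.

No


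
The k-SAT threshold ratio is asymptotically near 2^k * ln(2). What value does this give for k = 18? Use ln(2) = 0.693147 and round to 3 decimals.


Using the asymptotic formula: threshold ~ 2^k * ln(2).
2^18 = 262144.
262144 * 0.693147 = 181704.327.

181704.327


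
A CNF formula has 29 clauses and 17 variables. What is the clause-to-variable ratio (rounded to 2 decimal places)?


Clause-to-variable ratio = clauses / variables.
29 / 17 = 1.71.

1.71


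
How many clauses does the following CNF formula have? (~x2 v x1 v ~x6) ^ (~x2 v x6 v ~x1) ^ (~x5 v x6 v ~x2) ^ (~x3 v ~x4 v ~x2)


Each group enclosed in parentheses joined by ^ is one clause.
Counting the conjuncts: 4 clauses.

4


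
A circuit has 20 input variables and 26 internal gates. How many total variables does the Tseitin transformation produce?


The Tseitin transformation introduces one auxiliary variable per gate.
Total variables = inputs + gates = 20 + 26 = 46.

46


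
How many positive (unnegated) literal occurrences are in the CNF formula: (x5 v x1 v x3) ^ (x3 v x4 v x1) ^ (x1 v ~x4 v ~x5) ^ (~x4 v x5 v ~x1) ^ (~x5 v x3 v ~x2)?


Scan each clause for unnegated literals.
Clause 1: 3 positive; Clause 2: 3 positive; Clause 3: 1 positive; Clause 4: 1 positive; Clause 5: 1 positive.
Total positive literal occurrences = 9.

9


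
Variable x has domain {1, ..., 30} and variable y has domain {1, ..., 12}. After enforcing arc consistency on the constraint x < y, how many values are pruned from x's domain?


For the constraint x < y, x needs a supporting value in y's domain.
x can be at most 11 (one less than y's maximum).
Valid x values from domain: 11 out of 30.
Pruned = 30 - 11 = 19.

19


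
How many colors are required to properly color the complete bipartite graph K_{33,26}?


K_{33,26} is bipartite by definition: the two parts are independent sets, with every edge crossing between them.
Color all vertices in one part with color 1 and all vertices in the other part with color 2.
Since the graph has at least one edge, one color does not suffice.
Chromatic number = 2.

2


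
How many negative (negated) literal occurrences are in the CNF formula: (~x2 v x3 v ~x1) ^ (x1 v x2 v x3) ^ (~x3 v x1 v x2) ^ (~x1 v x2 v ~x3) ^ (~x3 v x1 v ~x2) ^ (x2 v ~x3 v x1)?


Scan each clause for negated literals.
Clause 1: 2 negative; Clause 2: 0 negative; Clause 3: 1 negative; Clause 4: 2 negative; Clause 5: 2 negative; Clause 6: 1 negative.
Total negative literal occurrences = 8.

8


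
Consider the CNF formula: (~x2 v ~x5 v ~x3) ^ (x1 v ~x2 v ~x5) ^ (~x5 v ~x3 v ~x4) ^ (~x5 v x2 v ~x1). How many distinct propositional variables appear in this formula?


Identify each distinct variable in the formula.
Variables found: x1, x2, x3, x4, x5.
Total distinct variables = 5.

5


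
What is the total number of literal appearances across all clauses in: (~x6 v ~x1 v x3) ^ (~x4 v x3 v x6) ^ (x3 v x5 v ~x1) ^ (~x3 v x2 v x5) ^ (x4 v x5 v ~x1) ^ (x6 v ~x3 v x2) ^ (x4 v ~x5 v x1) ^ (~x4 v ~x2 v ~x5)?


Clause lengths: 3, 3, 3, 3, 3, 3, 3, 3.
Sum = 3 + 3 + 3 + 3 + 3 + 3 + 3 + 3 = 24.

24


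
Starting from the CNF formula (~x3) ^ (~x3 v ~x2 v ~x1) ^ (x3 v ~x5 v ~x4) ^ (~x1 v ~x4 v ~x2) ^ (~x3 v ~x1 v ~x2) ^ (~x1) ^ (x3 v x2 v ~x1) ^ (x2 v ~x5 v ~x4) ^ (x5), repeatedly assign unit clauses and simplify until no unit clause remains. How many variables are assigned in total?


Unit propagation repeatedly assigns the literal in any unit clause, then simplifies.
Assignments in order: x3 = F, x1 = F, x5 = T, x4 = F.
No further unit clauses remain.
Total variables assigned = 4.

4


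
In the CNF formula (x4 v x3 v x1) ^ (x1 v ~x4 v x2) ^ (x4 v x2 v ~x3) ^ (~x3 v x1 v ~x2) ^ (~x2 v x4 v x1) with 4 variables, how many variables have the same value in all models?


Find all satisfying assignments: 8 model(s).
Check which variables have the same value in every model.
No variable is fixed across all models.
Backbone size = 0.

0


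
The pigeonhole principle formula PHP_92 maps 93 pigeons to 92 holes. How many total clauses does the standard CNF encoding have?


The PHP encoding has two parts:
1) At-least-one-hole clauses: 93 (one per pigeon, each with 92 literals).
2) At-most-one-pigeon-per-hole clauses: 92 holes * C(93,2) = 92 * 4278 = 393576.
Total clauses = 93 + 393576 = 393669.

393669


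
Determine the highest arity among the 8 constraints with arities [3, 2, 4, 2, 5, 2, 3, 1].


The arities are: 3, 2, 4, 2, 5, 2, 3, 1.
Scan for the maximum value.
Maximum arity = 5.

5


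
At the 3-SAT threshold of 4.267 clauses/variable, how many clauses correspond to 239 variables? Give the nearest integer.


The 3-SAT phase transition occurs at approximately 4.267 clauses per variable.
m = 4.267 * 239 = 1019.813.
Rounded to nearest integer: 1020.

1020


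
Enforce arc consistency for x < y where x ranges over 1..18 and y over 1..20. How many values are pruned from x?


For the constraint x < y, x needs a supporting value in y's domain.
x can be at most 19 (one less than y's maximum).
Valid x values from domain: 18 out of 18.
Pruned = 18 - 18 = 0.

0
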